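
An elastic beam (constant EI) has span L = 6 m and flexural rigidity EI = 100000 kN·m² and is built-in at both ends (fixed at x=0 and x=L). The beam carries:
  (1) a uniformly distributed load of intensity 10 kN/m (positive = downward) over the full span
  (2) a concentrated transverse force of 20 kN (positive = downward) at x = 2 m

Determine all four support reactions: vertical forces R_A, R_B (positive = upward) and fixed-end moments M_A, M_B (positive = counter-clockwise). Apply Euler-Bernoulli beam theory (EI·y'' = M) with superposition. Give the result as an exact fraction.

R_A = 1210/27 kN, M_A = 430/9 kN·m, R_B = 950/27 kN, M_B = -350/9 kN·m

Load 1 — uniform load w=10 kN/m over full span:
  R_A = wL/2 = 10·6/2 = 30 kN
  M_A = wL²/12 = 10·6²/12 = 30 kN·m
  R_B = wL/2 = 10·6/2 = 30 kN
  M_B = -wL²/12 = -10·6²/12 = -30 kN·m
Load 2 — point force P=20 kN at a=2 m (b=L-a=4):
  R_A = Pb²(3a+b)/L³ = 20·4²·(3·2+4)/6³ = 400/27 kN
  M_A = Pab²/L² = 20·2·4²/6² = 160/9 kN·m
  R_B = Pa²(a+3b)/L³ = 20·2²·(2+3·4)/6³ = 140/27 kN
  M_B = -Pa²b/L² = -20·2²·4/6² = -80/9 kN·m
Superposition: R_A = 1210/27 kN, M_A = 430/9 kN·m, R_B = 950/27 kN, M_B = -350/9 kN·m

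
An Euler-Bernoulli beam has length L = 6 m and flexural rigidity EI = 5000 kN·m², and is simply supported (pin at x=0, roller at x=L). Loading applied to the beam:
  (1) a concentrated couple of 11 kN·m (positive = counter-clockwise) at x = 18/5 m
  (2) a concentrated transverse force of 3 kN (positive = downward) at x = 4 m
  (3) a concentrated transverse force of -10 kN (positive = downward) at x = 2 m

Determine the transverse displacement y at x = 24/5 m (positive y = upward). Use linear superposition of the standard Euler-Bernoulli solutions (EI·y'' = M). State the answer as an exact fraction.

y(24/5) = 2131/937500 m

Load 1 — applied couple M₀=11 kN·m at a=18/5 m (b=L-a=12/5):
  y_1 = (M₀x³/(6L)-M₀(x-a)²/2+C₁x)/EI  [x>a] with C₁=M₀(3b²-L²)/(6L)=-143/25 = (11·(24/5)³/(6·6)-11·((24/5)-(18/5))²/2+(-143/25)·(24/5))/5000 = -99/312500 m
Load 2 — point force P=3 kN at a=4 m (b=L-a=2):
  y_2 = -Pa(L-x)(2Lx-a²-x²)/(6LEI)  [x>a] = -3·4·(6-(24/5))·(2·6·(24/5)-4²-(24/5)²)/(6·6·5000) = -116/78125 m
Load 3 — point force P=-10 kN at a=2 m (b=L-a=4):
  y_3 = -Pa(L-x)(2Lx-a²-x²)/(6LEI)  [x>a] = -(-10)·2·(6-(24/5))·(2·6·(24/5)-2²-(24/5)²)/(6·6·5000) = 191/46875 m
Superposition: y = Σ y_i = 2131/937500 m ≈ 0.002273 m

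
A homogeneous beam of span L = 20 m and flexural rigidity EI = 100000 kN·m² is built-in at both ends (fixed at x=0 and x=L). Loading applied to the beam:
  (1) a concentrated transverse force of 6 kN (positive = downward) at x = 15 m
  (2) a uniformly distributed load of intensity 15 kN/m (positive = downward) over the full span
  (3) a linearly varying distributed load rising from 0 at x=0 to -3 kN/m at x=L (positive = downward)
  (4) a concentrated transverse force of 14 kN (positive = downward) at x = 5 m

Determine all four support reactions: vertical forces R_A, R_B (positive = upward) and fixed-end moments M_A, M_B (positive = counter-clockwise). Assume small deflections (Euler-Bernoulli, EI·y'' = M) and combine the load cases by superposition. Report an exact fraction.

Load 1 — point force P=6 kN at a=15 m (b=L-a=5):
  R_A = Pb²(3a+b)/L³ = 6·5²·(3·15+5)/20³ = 15/16 kN
  M_A = Pab²/L² = 6·15·5²/20² = 45/8 kN·m
  R_B = Pa²(a+3b)/L³ = 6·15²·(15+3·5)/20³ = 81/16 kN
  M_B = -Pa²b/L² = -6·15²·5/20² = -135/8 kN·m
Load 2 — uniform load w=15 kN/m over full span:
  R_A = wL/2 = 15·20/2 = 150 kN
  M_A = wL²/12 = 15·20²/12 = 500 kN·m
  R_B = wL/2 = 15·20/2 = 150 kN
  M_B = -wL²/12 = -15·20²/12 = -500 kN·m
Load 3 — triangular load w₀=-3 kN/m (0→w₀ over full span):
  R_A = 3w₀L/20 = 3·(-3)·20/20 = -9 kN
  M_A = w₀L²/30 = (-3)·20²/30 = -40 kN·m
  R_B = 7w₀L/20 = 7·(-3)·20/20 = -21 kN
  M_B = -w₀L²/20 = -(-3)·20²/20 = 60 kN·m
Load 4 — point force P=14 kN at a=5 m (b=L-a=15):
  R_A = Pb²(3a+b)/L³ = 14·15²·(3·5+15)/20³ = 189/16 kN
  M_A = Pab²/L² = 14·5·15²/20² = 315/8 kN·m
  R_B = Pa²(a+3b)/L³ = 14·5²·(5+3·15)/20³ = 35/16 kN
  M_B = -Pa²b/L² = -14·5²·15/20² = -105/8 kN·m
Superposition: R_A = 615/4 kN, M_A = 505 kN·m, R_B = 545/4 kN, M_B = -470 kN·m

R_A = 615/4 kN, M_A = 505 kN·m, R_B = 545/4 kN, M_B = -470 kN·m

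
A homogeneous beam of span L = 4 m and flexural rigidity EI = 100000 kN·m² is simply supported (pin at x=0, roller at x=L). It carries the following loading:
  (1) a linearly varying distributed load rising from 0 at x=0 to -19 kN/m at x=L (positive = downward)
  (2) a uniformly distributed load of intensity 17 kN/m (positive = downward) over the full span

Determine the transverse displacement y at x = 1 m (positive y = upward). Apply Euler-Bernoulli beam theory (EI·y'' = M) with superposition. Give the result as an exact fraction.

y(1) = -361/1920000 m

Load 1 — triangular load w₀=-19 kN/m (0→w₀ over full span):
  y_1 = -w₀x(7L⁴-10L²x²+3x⁴)/(360LEI) = -(-19)·1·(7·4⁴-10·4²·1²+3·1⁴)/(360·4·100000) = 2071/9600000 m
Load 2 — uniform load w=17 kN/m over full span:
  y_2 = -wx(L³-2Lx²+x³)/(24EI) = -17·1·(4³-2·4·1²+1³)/(24·100000) = -323/800000 m
Superposition: y = Σ y_i = -361/1920000 m ≈ -0.000188 m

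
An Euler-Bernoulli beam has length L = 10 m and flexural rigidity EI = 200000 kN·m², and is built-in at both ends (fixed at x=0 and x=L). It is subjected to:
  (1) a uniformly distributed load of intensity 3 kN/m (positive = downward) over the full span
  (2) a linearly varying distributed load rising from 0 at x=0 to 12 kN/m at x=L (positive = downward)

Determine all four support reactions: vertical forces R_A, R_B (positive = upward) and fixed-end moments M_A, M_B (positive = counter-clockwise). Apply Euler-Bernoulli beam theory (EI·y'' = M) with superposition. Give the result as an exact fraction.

Load 1 — uniform load w=3 kN/m over full span:
  R_A = wL/2 = 3·10/2 = 15 kN
  M_A = wL²/12 = 3·10²/12 = 25 kN·m
  R_B = wL/2 = 3·10/2 = 15 kN
  M_B = -wL²/12 = -3·10²/12 = -25 kN·m
Load 2 — triangular load w₀=12 kN/m (0→w₀ over full span):
  R_A = 3w₀L/20 = 3·12·10/20 = 18 kN
  M_A = w₀L²/30 = 12·10²/30 = 40 kN·m
  R_B = 7w₀L/20 = 7·12·10/20 = 42 kN
  M_B = -w₀L²/20 = -12·10²/20 = -60 kN·m
Superposition: R_A = 33 kN, M_A = 65 kN·m, R_B = 57 kN, M_B = -85 kN·m

R_A = 33 kN, M_A = 65 kN·m, R_B = 57 kN, M_B = -85 kN·m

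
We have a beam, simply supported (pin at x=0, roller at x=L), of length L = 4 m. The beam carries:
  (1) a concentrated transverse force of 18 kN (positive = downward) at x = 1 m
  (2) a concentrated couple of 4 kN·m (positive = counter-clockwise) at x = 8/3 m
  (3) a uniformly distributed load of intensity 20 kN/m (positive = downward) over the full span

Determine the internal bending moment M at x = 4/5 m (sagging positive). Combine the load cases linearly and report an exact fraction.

Load 1 — point force P=18 kN at a=1 m (b=L-a=3):
  M_1 = Pbx/L  [x≤a] = 18·3·(4/5)/4 = 54/5 kN·m
Load 2 — applied couple M₀=4 kN·m at a=8/3 m (b=L-a=4/3):
  M_2 = M₀x/L  [x≤a] = 4·(4/5)/4 = 4/5 kN·m
Load 3 — uniform load w=20 kN/m over full span:
  M_3 = wx(L-x)/2 = 20·(4/5)·(4-(4/5))/2 = 128/5 kN·m
Superposition: M = Σ M_i = 186/5 kN·m ≈ 37.200000 kN·m

M(4/5) = 186/5 kN·m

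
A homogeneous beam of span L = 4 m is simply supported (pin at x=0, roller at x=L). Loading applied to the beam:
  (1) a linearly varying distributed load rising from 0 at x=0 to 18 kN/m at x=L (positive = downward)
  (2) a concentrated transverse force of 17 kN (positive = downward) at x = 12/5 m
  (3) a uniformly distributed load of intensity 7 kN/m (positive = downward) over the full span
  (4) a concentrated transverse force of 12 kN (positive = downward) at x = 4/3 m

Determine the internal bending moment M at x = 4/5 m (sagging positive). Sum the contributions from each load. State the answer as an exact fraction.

Load 1 — triangular load w₀=18 kN/m (0→w₀ over full span):
  M_1 = w₀Lx/6 - w₀x³/(6L) = 18·4·(4/5)/6 - 18·(4/5)³/(6·4) = 1152/125 kN·m
Load 2 — point force P=17 kN at a=12/5 m (b=L-a=8/5):
  M_2 = Pbx/L  [x≤a] = 17·(8/5)·(4/5)/4 = 136/25 kN·m
Load 3 — uniform load w=7 kN/m over full span:
  M_3 = wx(L-x)/2 = 7·(4/5)·(4-(4/5))/2 = 224/25 kN·m
Load 4 — point force P=12 kN at a=4/3 m (b=L-a=8/3):
  M_4 = Pbx/L  [x≤a] = 12·(8/3)·(4/5)/4 = 32/5 kN·m
Superposition: M = Σ M_i = 3752/125 kN·m ≈ 30.016000 kN·m

M(4/5) = 3752/125 kN·m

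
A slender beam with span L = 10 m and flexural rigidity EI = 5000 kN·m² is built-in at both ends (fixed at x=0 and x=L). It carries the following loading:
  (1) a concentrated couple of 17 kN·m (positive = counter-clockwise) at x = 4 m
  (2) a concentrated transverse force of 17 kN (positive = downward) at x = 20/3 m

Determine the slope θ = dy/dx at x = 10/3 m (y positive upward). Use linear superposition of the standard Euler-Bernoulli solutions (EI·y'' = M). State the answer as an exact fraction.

θ(10/3) = -3247/1518750 rad

Load 1 — applied couple M₀=17 kN·m at a=4 m (b=L-a=6):
  θ_1 = (R_Ax²/2 - M_Ax)/EI  [x≤a] with R_A=306/125, M_A=51/25 = ((306/125)·(10/3)²/2 - (51/25)·(10/3))/5000 = 17/12500 rad
Load 2 — point force P=17 kN at a=20/3 m (b=L-a=10/3):
  θ_2 = -Pb²x(2aL-(3a+b)x)/(2L³EI)  [x≤a] = -17·(10/3)²·(10/3)·(2·(20/3)·10-(3·(20/3)+(10/3))·(10/3))/(2·10³·5000) = -17/4860 rad
Superposition: θ = Σ θ_i = -3247/1518750 rad ≈ -0.002138 rad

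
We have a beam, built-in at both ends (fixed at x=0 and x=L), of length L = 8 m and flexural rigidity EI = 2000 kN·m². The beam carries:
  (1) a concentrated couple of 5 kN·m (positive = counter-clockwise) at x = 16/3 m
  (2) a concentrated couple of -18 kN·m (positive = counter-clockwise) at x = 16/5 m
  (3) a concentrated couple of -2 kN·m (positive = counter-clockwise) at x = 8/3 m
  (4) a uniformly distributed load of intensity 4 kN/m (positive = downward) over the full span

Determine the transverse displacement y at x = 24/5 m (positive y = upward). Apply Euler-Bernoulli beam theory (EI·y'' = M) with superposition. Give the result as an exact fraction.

Load 1 — applied couple M₀=5 kN·m at a=16/3 m (b=L-a=8/3):
  y_1 = (R_Ax³/6 - M_Ax²/2)/EI  [x≤a] with R_A=5/6, M_A=5/3 = ((5/6)·(24/5)³/6 - (5/3)·(24/5)²/2)/2000 = -6/3125 m
Load 2 — applied couple M₀=-18 kN·m at a=16/5 m (b=L-a=24/5):
  y_2 = (R_Ax³/6 - M_Ax²/2 - M₀(x-a)²/2)/EI  [x>a] with R_A=-81/25, M_A=-54/25 = ((-81/25)·(24/5)³/6 - (-54/25)·(24/5)²/2 - (-18)·((24/5)-(16/5))²/2)/2000 = -2304/390625 m
Load 3 — applied couple M₀=-2 kN·m at a=8/3 m (b=L-a=16/3):
  y_3 = (R_Ax³/6 - M_Ax²/2 - M₀(x-a)²/2)/EI  [x>a] with R_A=-1/3, M_A=0 = ((-1/3)·(24/5)³/6 - 0·(24/5)²/2 - (-2)·((24/5)-(8/3))²/2)/2000 = -112/140625 m
Load 4 — uniform load w=4 kN/m over full span:
  y_4 = -wx²(L-x)²/(24EI) = -4·(24/5)²·(8-(24/5))²/(24·2000) = -1536/78125 m
Superposition: y = Σ y_i = -99406/3515625 m ≈ -0.028275 m

y(24/5) = -99406/3515625 m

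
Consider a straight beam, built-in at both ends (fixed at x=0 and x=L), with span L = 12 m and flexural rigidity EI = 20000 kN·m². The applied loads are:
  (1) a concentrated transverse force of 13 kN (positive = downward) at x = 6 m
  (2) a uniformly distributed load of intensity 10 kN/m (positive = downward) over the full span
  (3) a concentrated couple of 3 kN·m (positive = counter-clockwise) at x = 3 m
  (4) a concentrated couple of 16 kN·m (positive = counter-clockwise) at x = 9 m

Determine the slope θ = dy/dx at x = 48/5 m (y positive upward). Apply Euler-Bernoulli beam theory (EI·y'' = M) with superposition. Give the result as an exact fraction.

Load 1 — point force P=13 kN at a=6 m (b=L-a=6):
  θ_1 = Pa²(L-x)(2bL-(3b+a)(L-x))/(2L³EI)  [x>a] = 13·6²·(12-(48/5))·(2·6·12-(3·6+6)·(12-(48/5)))/(2·12³·20000) = 351/250000 rad
Load 2 — uniform load w=10 kN/m over full span:
  θ_2 = -wx(L-x)(L-2x)/(12EI) = -10·(48/5)·(12-(48/5))·(12-2·(48/5))/(12·20000) = 108/15625 rad
Load 3 — applied couple M₀=3 kN·m at a=3 m (b=L-a=9):
  θ_3 = (R_Ax²/2 - M_Ax - M₀(x-a))/EI  [x>a] with R_A=9/32, M_A=-9/16 = ((9/32)·(48/5)²/2 - (-9/16)·(48/5) - 3·((48/5)-3))/20000 = -9/125000 rad
Load 4 — applied couple M₀=16 kN·m at a=9 m (b=L-a=3):
  θ_4 = (R_Ax²/2 - M_Ax - M₀(x-a))/EI  [x>a] with R_A=3/2, M_A=5 = ((3/2)·(48/5)²/2 - 5·(48/5) - 16·((48/5)-9))/20000 = 9/15625 rad
Superposition: θ = Σ θ_i = 441/50000 rad ≈ 0.008820 rad

θ(48/5) = 441/50000 rad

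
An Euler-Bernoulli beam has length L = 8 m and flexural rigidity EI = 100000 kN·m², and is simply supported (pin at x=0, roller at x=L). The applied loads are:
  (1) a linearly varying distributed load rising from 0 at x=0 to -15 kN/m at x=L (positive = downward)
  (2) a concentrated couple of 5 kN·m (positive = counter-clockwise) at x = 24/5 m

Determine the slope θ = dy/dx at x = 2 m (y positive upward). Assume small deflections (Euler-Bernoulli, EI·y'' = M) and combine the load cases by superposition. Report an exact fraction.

Load 1 — triangular load w₀=-15 kN/m (0→w₀ over full span):
  θ_1 = -w₀(7L⁴-30L²x²+15x⁴)/(360LEI) = -(-15)·(7·8⁴-30·8²·2²+15·2⁴)/(360·8·100000) = 1327/1200000 rad
Load 2 — applied couple M₀=5 kN·m at a=24/5 m (b=L-a=16/5):
  θ_2 = (M₀x²/(2L)+C₁)/EI  [x≤a] with C₁=M₀(3b²-L²)/(6L)=-52/15 = (5·2²/(2·8)+(-52/15))/100000 = -133/6000000 rad
Superposition: θ = Σ θ_i = 3251/3000000 rad ≈ 0.001084 rad

θ(2) = 3251/3000000 rad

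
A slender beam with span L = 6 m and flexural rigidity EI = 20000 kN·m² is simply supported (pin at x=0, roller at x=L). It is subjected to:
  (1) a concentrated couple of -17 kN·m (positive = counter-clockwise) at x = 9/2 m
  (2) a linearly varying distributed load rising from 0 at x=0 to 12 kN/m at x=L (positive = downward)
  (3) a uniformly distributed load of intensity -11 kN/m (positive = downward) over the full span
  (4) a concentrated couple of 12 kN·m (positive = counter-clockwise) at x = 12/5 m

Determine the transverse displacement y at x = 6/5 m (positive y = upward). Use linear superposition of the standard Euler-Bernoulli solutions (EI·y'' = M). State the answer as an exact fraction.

y(6/5) = 8833491/2500000000 m

Load 1 — applied couple M₀=-17 kN·m at a=9/2 m (b=L-a=3/2):
  y_1 = (M₀x³/(6L)+C₁x)/EI  [x≤a] with C₁=M₀(3b²-L²)/(6L)=221/16 = ((-17)·(6/5)³/(6·6)+(221/16)·(6/5))/20000 = 15759/20000000 m
Load 2 — triangular load w₀=12 kN/m (0→w₀ over full span):
  y_2 = -w₀x(7L⁴-10L²x²+3x⁴)/(360LEI) = -12·(6/5)·(7·6⁴-10·6²·(6/5)²+3·(6/5)⁴)/(360·6·20000) = -27864/9765625 m
Load 3 — uniform load w=-11 kN/m over full span:
  y_3 = -wx(L³-2Lx²+x³)/(24EI) = -(-11)·(6/5)·(6³-2·6·(6/5)²+(6/5)³)/(24·20000) = 8613/1562500 m
Load 4 — applied couple M₀=12 kN·m at a=12/5 m (b=L-a=18/5):
  y_4 = (M₀x³/(6L)+C₁x)/EI  [x≤a] with C₁=M₀(3b²-L²)/(6L)=24/25 = (12·(6/5)³/(6·6)+(24/25)·(6/5))/20000 = 27/312500 m
Superposition: y = Σ y_i = 8833491/2500000000 m ≈ 0.003533 m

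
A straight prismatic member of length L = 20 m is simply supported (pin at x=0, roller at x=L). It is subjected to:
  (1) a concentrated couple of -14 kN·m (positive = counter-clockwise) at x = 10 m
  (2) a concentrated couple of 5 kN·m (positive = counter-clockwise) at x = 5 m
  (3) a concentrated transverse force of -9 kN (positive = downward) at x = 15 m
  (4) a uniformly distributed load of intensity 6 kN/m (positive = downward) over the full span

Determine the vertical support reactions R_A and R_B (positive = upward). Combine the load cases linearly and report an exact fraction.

Load 1 — applied couple M₀=-14 kN·m at a=10 m (b=L-a=10):
  R_A = M₀/L = (-14)/20 = -7/10 kN
  R_B = -M₀/L = -(-14)/20 = 7/10 kN
Load 2 — applied couple M₀=5 kN·m at a=5 m (b=L-a=15):
  R_A = M₀/L = 5/20 = 1/4 kN
  R_B = -M₀/L = -5/20 = -1/4 kN
Load 3 — point force P=-9 kN at a=15 m (b=L-a=5):
  R_A = Pb/L = (-9)·5/20 = -9/4 kN
  R_B = Pa/L = (-9)·15/20 = -27/4 kN
Load 4 — uniform load w=6 kN/m over full span:
  R_A = wL/2 = 6·20/2 = 60 kN
  R_B = wL/2 = 6·20/2 = 60 kN
Superposition: R_A = 573/10 kN, R_B = 537/10 kN

R_A = 573/10 kN, R_B = 537/10 kN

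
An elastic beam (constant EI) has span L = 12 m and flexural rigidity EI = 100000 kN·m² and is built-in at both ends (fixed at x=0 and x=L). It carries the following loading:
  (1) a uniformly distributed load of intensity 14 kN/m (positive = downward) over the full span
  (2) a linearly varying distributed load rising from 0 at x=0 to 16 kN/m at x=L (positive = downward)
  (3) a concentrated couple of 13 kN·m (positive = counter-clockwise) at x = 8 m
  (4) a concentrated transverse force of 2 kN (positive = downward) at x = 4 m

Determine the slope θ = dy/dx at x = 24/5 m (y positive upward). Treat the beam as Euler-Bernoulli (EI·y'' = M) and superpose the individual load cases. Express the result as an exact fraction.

Load 1 — uniform load w=14 kN/m over full span:
  θ_1 = -wx(L-x)(L-2x)/(12EI) = -14·(24/5)·(12-(24/5))·(12-2·(24/5))/(12·100000) = -378/390625 rad
Load 2 — triangular load w₀=16 kN/m (0→w₀ over full span):
  θ_2 = -w₀(2x(L-x)(L-2x)(x+2L)+x²(L-x)²)/(120LEI) = -16·(2·(24/5)·(12-(24/5))·(12-2·(24/5))·((24/5)+2·12)+(24/5)²·(12-(24/5))²)/(120·12·100000) = -1296/1953125 rad
Load 3 — applied couple M₀=13 kN·m at a=8 m (b=L-a=4):
  θ_3 = (R_Ax²/2 - M_Ax)/EI  [x≤a] with R_A=13/9, M_A=13/3 = ((13/9)·(24/5)²/2 - (13/3)·(24/5))/100000 = -13/312500 rad
Load 4 — point force P=2 kN at a=4 m (b=L-a=8):
  θ_4 = Pa²(L-x)(2bL-(3b+a)(L-x))/(2L³EI)  [x>a] = 2·4²·(12-(24/5))·(2·8·12-(3·8+4)·(12-(24/5)))/(2·12³·100000) = -1/156250 rad
Superposition: θ = Σ θ_i = -13119/7812500 rad ≈ -0.001679 rad

θ(24/5) = -13119/7812500 rad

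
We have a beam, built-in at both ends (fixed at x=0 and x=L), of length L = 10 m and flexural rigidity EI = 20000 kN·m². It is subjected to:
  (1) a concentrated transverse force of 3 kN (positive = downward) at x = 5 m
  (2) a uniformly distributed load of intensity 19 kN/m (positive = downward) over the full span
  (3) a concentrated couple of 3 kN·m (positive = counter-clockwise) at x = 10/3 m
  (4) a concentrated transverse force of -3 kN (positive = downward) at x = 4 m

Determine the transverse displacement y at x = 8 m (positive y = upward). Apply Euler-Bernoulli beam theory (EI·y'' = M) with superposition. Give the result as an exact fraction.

y(8) = -50587/5000000 m

Load 1 — point force P=3 kN at a=5 m (b=L-a=5):
  y_1 = -Pa²(L-x)²(3bL-(3b+a)(L-x))/(6L³EI)  [x>a] = -3·5²·(10-8)²·(3·5·10-(3·5+5)·(10-8))/(6·10³·20000) = -11/40000 m
Load 2 — uniform load w=19 kN/m over full span:
  y_2 = -wx²(L-x)²/(24EI) = -19·8²·(10-8)²/(24·20000) = -19/1875 m
Load 3 — applied couple M₀=3 kN·m at a=10/3 m (b=L-a=20/3):
  y_3 = (R_Ax³/6 - M_Ax²/2 - M₀(x-a)²/2)/EI  [x>a] with R_A=2/5, M_A=0 = ((2/5)·8³/6 - 0·8²/2 - 3·(8-(10/3))²/2)/20000 = 11/150000 m
Load 4 — point force P=-3 kN at a=4 m (b=L-a=6):
  y_4 = -Pa²(L-x)²(3bL-(3b+a)(L-x))/(6L³EI)  [x>a] = -(-3)·4²·(10-8)²·(3·6·10-(3·6+4)·(10-8))/(6·10³·20000) = 17/78125 m
Superposition: y = Σ y_i = -50587/5000000 m ≈ -0.010117 m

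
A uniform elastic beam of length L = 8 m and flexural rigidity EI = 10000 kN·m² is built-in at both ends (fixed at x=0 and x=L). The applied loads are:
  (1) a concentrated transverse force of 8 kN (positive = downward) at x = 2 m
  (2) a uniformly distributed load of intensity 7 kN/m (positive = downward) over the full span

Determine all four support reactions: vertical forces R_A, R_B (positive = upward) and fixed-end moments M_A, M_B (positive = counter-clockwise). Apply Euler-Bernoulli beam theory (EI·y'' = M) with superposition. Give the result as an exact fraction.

R_A = 139/4 kN, M_A = 139/3 kN·m, R_B = 117/4 kN, M_B = -121/3 kN·m

Load 1 — point force P=8 kN at a=2 m (b=L-a=6):
  R_A = Pb²(3a+b)/L³ = 8·6²·(3·2+6)/8³ = 27/4 kN
  M_A = Pab²/L² = 8·2·6²/8² = 9 kN·m
  R_B = Pa²(a+3b)/L³ = 8·2²·(2+3·6)/8³ = 5/4 kN
  M_B = -Pa²b/L² = -8·2²·6/8² = -3 kN·m
Load 2 — uniform load w=7 kN/m over full span:
  R_A = wL/2 = 7·8/2 = 28 kN
  M_A = wL²/12 = 7·8²/12 = 112/3 kN·m
  R_B = wL/2 = 7·8/2 = 28 kN
  M_B = -wL²/12 = -7·8²/12 = -112/3 kN·m
Superposition: R_A = 139/4 kN, M_A = 139/3 kN·m, R_B = 117/4 kN, M_B = -121/3 kN·m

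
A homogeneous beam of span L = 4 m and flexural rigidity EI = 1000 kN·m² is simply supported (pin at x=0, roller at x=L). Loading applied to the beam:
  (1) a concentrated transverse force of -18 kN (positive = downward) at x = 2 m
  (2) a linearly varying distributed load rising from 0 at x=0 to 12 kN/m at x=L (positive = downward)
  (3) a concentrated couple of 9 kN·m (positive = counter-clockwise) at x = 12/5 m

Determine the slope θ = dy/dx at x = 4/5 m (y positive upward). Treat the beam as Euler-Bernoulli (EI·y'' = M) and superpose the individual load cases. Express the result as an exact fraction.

θ(4/5) = 277/937500 rad

Load 1 — point force P=-18 kN at a=2 m (b=L-a=2):
  θ_1 = -Pb(L²-b²-3x²)/(6LEI)  [x≤a] = -(-18)·2·(4²-2²-3·(4/5)²)/(6·4·1000) = 189/12500 rad
Load 2 — triangular load w₀=12 kN/m (0→w₀ over full span):
  θ_2 = -w₀(7L⁴-30L²x²+15x⁴)/(360LEI) = -12·(7·4⁴-30·4²·(4/5)²+15·(4/5)⁴)/(360·4·1000) = -2912/234375 rad
Load 3 — applied couple M₀=9 kN·m at a=12/5 m (b=L-a=8/5):
  θ_3 = (M₀x²/(2L)+C₁)/EI  [x≤a] with C₁=M₀(3b²-L²)/(6L)=-78/25 = (9·(4/5)²/(2·4)+(-78/25))/1000 = -3/1250 rad
Superposition: θ = Σ θ_i = 277/937500 rad ≈ 0.000295 rad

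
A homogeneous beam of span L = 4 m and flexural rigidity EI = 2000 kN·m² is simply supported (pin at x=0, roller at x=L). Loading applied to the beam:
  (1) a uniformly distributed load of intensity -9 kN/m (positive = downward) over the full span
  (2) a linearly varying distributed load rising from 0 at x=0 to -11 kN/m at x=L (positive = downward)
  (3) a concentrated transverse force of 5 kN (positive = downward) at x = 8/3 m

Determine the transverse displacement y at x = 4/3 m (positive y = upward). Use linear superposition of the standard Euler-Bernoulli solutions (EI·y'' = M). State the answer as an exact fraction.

y(4/3) = 1682/91125 m

Load 1 — uniform load w=-9 kN/m over full span:
  y_1 = -wx(L³-2Lx²+x³)/(24EI) = -(-9)·(4/3)·(4³-2·4·(4/3)²+(4/3)³)/(24·2000) = 44/3375 m
Load 2 — triangular load w₀=-11 kN/m (0→w₀ over full span):
  y_2 = -w₀x(7L⁴-10L²x²+3x⁴)/(360LEI) = -(-11)·(4/3)·(7·4⁴-10·4²·(4/3)²+3·(4/3)⁴)/(360·4·2000) = 704/91125 m
Load 3 — point force P=5 kN at a=8/3 m (b=L-a=4/3):
  y_3 = -Pbx(L²-b²-x²)/(6LEI)  [x≤a] = -5·(4/3)·(4/3)·(4²-(4/3)²-(4/3)²)/(6·4·2000) = -14/6075 m
Superposition: y = Σ y_i = 1682/91125 m ≈ 0.018458 m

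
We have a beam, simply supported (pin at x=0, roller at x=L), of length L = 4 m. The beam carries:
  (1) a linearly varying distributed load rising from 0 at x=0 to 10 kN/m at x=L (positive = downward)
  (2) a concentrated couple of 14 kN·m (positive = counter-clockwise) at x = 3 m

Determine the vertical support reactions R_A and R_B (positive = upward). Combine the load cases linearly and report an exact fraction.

R_A = 61/6 kN, R_B = 59/6 kN

Load 1 — triangular load w₀=10 kN/m (0→w₀ over full span):
  R_A = w₀L/6 = 10·4/6 = 20/3 kN
  R_B = w₀L/3 = 10·4/3 = 40/3 kN
Load 2 — applied couple M₀=14 kN·m at a=3 m (b=L-a=1):
  R_A = M₀/L = 14/4 = 7/2 kN
  R_B = -M₀/L = -14/4 = -7/2 kN
Superposition: R_A = 61/6 kN, R_B = 59/6 kN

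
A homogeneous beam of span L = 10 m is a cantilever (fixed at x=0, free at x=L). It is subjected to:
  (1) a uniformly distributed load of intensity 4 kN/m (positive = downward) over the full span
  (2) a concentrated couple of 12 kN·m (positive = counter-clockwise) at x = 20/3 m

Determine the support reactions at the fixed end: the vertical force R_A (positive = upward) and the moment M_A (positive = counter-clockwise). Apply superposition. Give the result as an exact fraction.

Load 1 — uniform load w=4 kN/m over full span:
  R_A = wL = 4·10 = 40 kN
  M_A = wL²/2 = 4·10²/2 = 200 kN·m
Load 2 — applied couple M₀=12 kN·m at a=20/3 m (b=L-a=10/3):
  R_A = 0 kN
  M_A = -M₀ = -12 kN·m
Superposition: R_A = 40 kN, M_A = 188 kN·m

R_A = 40 kN, M_A = 188 kN·m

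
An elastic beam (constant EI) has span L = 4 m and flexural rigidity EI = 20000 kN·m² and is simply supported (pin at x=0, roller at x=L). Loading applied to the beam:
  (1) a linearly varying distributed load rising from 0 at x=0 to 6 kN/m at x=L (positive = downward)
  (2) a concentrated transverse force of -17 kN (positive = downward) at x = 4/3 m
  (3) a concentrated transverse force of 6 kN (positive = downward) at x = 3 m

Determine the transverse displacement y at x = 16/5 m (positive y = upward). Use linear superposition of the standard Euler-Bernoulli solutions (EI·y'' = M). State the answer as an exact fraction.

y(16/5) = 257959/25312500000 m

Load 1 — triangular load w₀=6 kN/m (0→w₀ over full span):
  y_1 = -w₀x(7L⁴-10L²x²+3x⁴)/(360LEI) = -6·(16/5)·(7·4⁴-10·4²·(16/5)²+3·(16/5)⁴)/(360·4·20000) = -3048/9765625 m
Load 2 — point force P=-17 kN at a=4/3 m (b=L-a=8/3):
  y_2 = -Pa(L-x)(2Lx-a²-x²)/(6LEI)  [x>a] = -(-17)·(4/3)·(4-(16/5))·(2·4·(16/5)-(4/3)²-(16/5)²)/(6·4·20000) = 3247/6328125 m
Load 3 — point force P=6 kN at a=3 m (b=L-a=1):
  y_3 = -Pa(L-x)(2Lx-a²-x²)/(6LEI)  [x>a] = -6·3·(4-(16/5))·(2·4·(16/5)-3²-(16/5)²)/(6·4·20000) = -477/2500000 m
Superposition: y = Σ y_i = 257959/25312500000 m ≈ 0.000010 m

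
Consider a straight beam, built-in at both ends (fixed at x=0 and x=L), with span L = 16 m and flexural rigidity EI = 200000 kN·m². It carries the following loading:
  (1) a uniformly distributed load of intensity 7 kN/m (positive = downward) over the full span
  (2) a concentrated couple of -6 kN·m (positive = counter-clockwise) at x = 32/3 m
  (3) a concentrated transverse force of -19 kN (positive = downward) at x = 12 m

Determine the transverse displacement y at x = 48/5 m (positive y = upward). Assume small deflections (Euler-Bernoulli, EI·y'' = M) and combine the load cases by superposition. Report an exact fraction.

Load 1 — uniform load w=7 kN/m over full span:
  y_1 = -wx²(L-x)²/(24EI) = -7·(48/5)²·(16-(48/5))²/(24·200000) = -10752/1953125 m
Load 2 — applied couple M₀=-6 kN·m at a=32/3 m (b=L-a=16/3):
  y_2 = (R_Ax³/6 - M_Ax²/2)/EI  [x≤a] with R_A=-1/2, M_A=-2 = ((-1/2)·(48/5)³/6 - (-2)·(48/5)²/2)/200000 = 36/390625 m
Load 3 — point force P=-19 kN at a=12 m (b=L-a=4):
  y_3 = -Pb²x²(3aL-(3a+b)x)/(6L³EI)  [x≤a] = -(-19)·4²·(48/5)²·(3·12·16-(3·12+4)·(48/5))/(6·16³·200000) = 171/156250 m
Superposition: y = Σ y_i = -16869/3906250 m ≈ -0.004318 m

y(48/5) = -16869/3906250 m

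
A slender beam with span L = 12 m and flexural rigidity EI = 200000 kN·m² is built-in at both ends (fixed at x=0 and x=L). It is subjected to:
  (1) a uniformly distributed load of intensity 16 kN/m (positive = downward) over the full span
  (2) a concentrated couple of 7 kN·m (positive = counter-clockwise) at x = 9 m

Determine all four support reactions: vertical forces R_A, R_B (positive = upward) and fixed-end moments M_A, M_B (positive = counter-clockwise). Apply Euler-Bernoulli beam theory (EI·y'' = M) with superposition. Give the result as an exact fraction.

Load 1 — uniform load w=16 kN/m over full span:
  R_A = wL/2 = 16·12/2 = 96 kN
  M_A = wL²/12 = 16·12²/12 = 192 kN·m
  R_B = wL/2 = 16·12/2 = 96 kN
  M_B = -wL²/12 = -16·12²/12 = -192 kN·m
Load 2 — applied couple M₀=7 kN·m at a=9 m (b=L-a=3):
  R_A = 6M₀ab/L³ = 6·7·9·3/12³ = 21/32 kN
  M_A = M₀b(2a-b)/L² = 7·3·(2·9-3)/12² = 35/16 kN·m
  R_B = -6M₀ab/L³ = -6·7·9·3/12³ = -21/32 kN
  M_B = M₀a(2b-a)/L² = 7·9·(2·3-9)/12² = -21/16 kN·m
Superposition: R_A = 3093/32 kN, M_A = 3107/16 kN·m, R_B = 3051/32 kN, M_B = -3093/16 kN·m

R_A = 3093/32 kN, M_A = 3107/16 kN·m, R_B = 3051/32 kN, M_B = -3093/16 kN·m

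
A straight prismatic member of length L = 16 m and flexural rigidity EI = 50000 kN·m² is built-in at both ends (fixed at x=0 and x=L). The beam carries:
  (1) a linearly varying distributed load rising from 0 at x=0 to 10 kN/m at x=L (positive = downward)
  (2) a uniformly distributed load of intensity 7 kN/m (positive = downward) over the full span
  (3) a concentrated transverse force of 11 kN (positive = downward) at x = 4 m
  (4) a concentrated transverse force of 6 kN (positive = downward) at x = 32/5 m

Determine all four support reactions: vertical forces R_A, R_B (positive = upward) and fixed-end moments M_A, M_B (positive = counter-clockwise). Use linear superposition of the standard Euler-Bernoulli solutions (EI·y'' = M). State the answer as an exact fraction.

Load 1 — triangular load w₀=10 kN/m (0→w₀ over full span):
  R_A = 3w₀L/20 = 3·10·16/20 = 24 kN
  M_A = w₀L²/30 = 10·16²/30 = 256/3 kN·m
  R_B = 7w₀L/20 = 7·10·16/20 = 56 kN
  M_B = -w₀L²/20 = -10·16²/20 = -128 kN·m
Load 2 — uniform load w=7 kN/m over full span:
  R_A = wL/2 = 7·16/2 = 56 kN
  M_A = wL²/12 = 7·16²/12 = 448/3 kN·m
  R_B = wL/2 = 7·16/2 = 56 kN
  M_B = -wL²/12 = -7·16²/12 = -448/3 kN·m
Load 3 — point force P=11 kN at a=4 m (b=L-a=12):
  R_A = Pb²(3a+b)/L³ = 11·12²·(3·4+12)/16³ = 297/32 kN
  M_A = Pab²/L² = 11·4·12²/16² = 99/4 kN·m
  R_B = Pa²(a+3b)/L³ = 11·4²·(4+3·12)/16³ = 55/32 kN
  M_B = -Pa²b/L² = -11·4²·12/16² = -33/4 kN·m
Load 4 — point force P=6 kN at a=32/5 m (b=L-a=48/5):
  R_A = Pb²(3a+b)/L³ = 6·(48/5)²·(3·(32/5)+(48/5))/16³ = 486/125 kN
  M_A = Pab²/L² = 6·(32/5)·(48/5)²/16² = 1728/125 kN·m
  R_B = Pa²(a+3b)/L³ = 6·(32/5)²·((32/5)+3·(48/5))/16³ = 264/125 kN
  M_B = -Pa²b/L² = -6·(32/5)²·(48/5)/16² = -1152/125 kN·m
Superposition: R_A = 372677/4000 kN, M_A = 409861/1500 kN·m, R_B = 463323/4000 kN, M_B = -442199/1500 kN·m

R_A = 372677/4000 kN, M_A = 409861/1500 kN·m, R_B = 463323/4000 kN, M_B = -442199/1500 kN·m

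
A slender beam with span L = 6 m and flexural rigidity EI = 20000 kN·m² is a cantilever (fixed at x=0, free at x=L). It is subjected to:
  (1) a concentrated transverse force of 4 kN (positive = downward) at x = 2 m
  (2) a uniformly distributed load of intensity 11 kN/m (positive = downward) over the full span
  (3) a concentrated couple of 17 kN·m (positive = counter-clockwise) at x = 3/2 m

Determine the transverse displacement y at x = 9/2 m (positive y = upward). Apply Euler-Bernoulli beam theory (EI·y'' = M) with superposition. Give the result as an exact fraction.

Load 1 — point force P=4 kN at a=2 m (b=L-a=4):
  y_1 = -Pa²(3x-a)/(6EI)  [x>a] = -4·2²·(3·(9/2)-2)/(6·20000) = -23/15000 m
Load 2 — uniform load w=11 kN/m over full span:
  y_2 = -wx²(x²-4Lx+6L²)/(24EI) = -11·(9/2)²·((9/2)²-4·6·(9/2)+6·6²)/(24·20000) = -152361/2560000 m
Load 3 — applied couple M₀=17 kN·m at a=3/2 m (b=L-a=9/2):
  y_3 = M₀a(2x-a)/(2EI)  [x>a] = 17·(3/2)·(2·(9/2)-(3/2))/(2·20000) = 153/32000 m
Superposition: y = Σ y_i = -432139/7680000 m ≈ -0.056268 m

y(9/2) = -432139/7680000 m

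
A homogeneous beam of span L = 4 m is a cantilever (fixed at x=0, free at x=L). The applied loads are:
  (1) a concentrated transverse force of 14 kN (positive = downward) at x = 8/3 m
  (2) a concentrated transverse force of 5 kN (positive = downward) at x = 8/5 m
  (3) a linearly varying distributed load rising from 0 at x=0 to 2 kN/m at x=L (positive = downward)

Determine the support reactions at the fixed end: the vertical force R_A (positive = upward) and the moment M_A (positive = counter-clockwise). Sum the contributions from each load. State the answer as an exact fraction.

R_A = 23 kN, M_A = 56 kN·m

Load 1 — point force P=14 kN at a=8/3 m (b=L-a=4/3):
  R_A = P = 14 kN
  M_A = Pa = 14·(8/3) = 112/3 kN·m
Load 2 — point force P=5 kN at a=8/5 m (b=L-a=12/5):
  R_A = P = 5 kN
  M_A = Pa = 5·(8/5) = 8 kN·m
Load 3 — triangular load w₀=2 kN/m (0→w₀ over full span):
  R_A = w₀L/2 = 2·4/2 = 4 kN
  M_A = w₀L²/3 = 2·4²/3 = 32/3 kN·m
Superposition: R_A = 23 kN, M_A = 56 kN·m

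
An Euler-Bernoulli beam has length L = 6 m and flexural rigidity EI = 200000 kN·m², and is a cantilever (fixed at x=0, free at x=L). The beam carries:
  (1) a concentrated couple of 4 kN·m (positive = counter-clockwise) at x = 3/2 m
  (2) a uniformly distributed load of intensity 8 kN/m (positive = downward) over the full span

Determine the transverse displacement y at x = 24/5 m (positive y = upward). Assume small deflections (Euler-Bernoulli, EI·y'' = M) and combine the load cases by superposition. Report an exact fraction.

y(24/5) = -1158489/250000000 m

Load 1 — applied couple M₀=4 kN·m at a=3/2 m (b=L-a=9/2):
  y_1 = M₀a(2x-a)/(2EI)  [x>a] = 4·(3/2)·(2·(24/5)-(3/2))/(2·200000) = 243/2000000 m
Load 2 — uniform load w=8 kN/m over full span:
  y_2 = -wx²(x²-4Lx+6L²)/(24EI) = -8·(24/5)²·((24/5)²-4·6·(24/5)+6·6²)/(24·200000) = -9288/1953125 m
Superposition: y = Σ y_i = -1158489/250000000 m ≈ -0.004634 m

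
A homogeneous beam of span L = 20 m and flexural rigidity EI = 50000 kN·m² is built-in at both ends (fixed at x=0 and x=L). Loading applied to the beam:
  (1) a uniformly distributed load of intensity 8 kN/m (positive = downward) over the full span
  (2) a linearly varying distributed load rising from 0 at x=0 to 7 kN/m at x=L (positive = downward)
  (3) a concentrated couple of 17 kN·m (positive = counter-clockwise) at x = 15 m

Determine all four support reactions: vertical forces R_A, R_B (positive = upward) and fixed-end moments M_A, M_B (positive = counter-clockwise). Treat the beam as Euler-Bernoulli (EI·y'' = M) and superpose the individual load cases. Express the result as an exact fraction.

Load 1 — uniform load w=8 kN/m over full span:
  R_A = wL/2 = 8·20/2 = 80 kN
  M_A = wL²/12 = 8·20²/12 = 800/3 kN·m
  R_B = wL/2 = 8·20/2 = 80 kN
  M_B = -wL²/12 = -8·20²/12 = -800/3 kN·m
Load 2 — triangular load w₀=7 kN/m (0→w₀ over full span):
  R_A = 3w₀L/20 = 3·7·20/20 = 21 kN
  M_A = w₀L²/30 = 7·20²/30 = 280/3 kN·m
  R_B = 7w₀L/20 = 7·7·20/20 = 49 kN
  M_B = -w₀L²/20 = -7·20²/20 = -140 kN·m
Load 3 — applied couple M₀=17 kN·m at a=15 m (b=L-a=5):
  R_A = 6M₀ab/L³ = 6·17·15·5/20³ = 153/160 kN
  M_A = M₀b(2a-b)/L² = 17·5·(2·15-5)/20² = 85/16 kN·m
  R_B = -6M₀ab/L³ = -6·17·15·5/20³ = -153/160 kN
  M_B = M₀a(2b-a)/L² = 17·15·(2·5-15)/20² = -51/16 kN·m
Superposition: R_A = 16313/160 kN, M_A = 5845/16 kN·m, R_B = 20487/160 kN, M_B = -19673/48 kN·m

R_A = 16313/160 kN, M_A = 5845/16 kN·m, R_B = 20487/160 kN, M_B = -19673/48 kN·m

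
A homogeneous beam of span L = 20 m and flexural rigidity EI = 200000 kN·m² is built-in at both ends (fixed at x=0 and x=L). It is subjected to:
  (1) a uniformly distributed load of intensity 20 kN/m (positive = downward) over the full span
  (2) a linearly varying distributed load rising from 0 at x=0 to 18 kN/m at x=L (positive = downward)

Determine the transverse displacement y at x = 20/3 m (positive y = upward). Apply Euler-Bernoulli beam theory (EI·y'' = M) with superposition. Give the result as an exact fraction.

y(20/3) = -284/6075 m

Load 1 — uniform load w=20 kN/m over full span:
  y_1 = -wx²(L-x)²/(24EI) = -20·(20/3)²·(20-(20/3))²/(24·200000) = -8/243 m
Load 2 — triangular load w₀=18 kN/m (0→w₀ over full span):
  y_2 = -w₀x²(L-x)²(x+2L)/(120LEI) = -18·(20/3)²·(20-(20/3))²·((20/3)+2·20)/(120·20·200000) = -28/2025 m
Superposition: y = Σ y_i = -284/6075 m ≈ -0.046749 m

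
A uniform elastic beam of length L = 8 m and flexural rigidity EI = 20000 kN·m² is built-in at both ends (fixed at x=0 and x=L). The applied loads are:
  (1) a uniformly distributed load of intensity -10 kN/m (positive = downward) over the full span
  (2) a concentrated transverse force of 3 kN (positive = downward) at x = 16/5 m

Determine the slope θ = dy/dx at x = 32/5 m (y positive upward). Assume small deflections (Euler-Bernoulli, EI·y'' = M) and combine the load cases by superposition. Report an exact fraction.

θ(32/5) = -3772/1953125 rad

Load 1 — uniform load w=-10 kN/m over full span:
  θ_1 = -wx(L-x)(L-2x)/(12EI) = -(-10)·(32/5)·(8-(32/5))·(8-2·(32/5))/(12·20000) = -32/15625 rad
Load 2 — point force P=3 kN at a=16/5 m (b=L-a=24/5):
  θ_2 = Pa²(L-x)(2bL-(3b+a)(L-x))/(2L³EI)  [x>a] = 3·(16/5)²·(8-(32/5))·(2·(24/5)·8-(3·(24/5)+(16/5))·(8-(32/5)))/(2·8³·20000) = 228/1953125 rad
Superposition: θ = Σ θ_i = -3772/1953125 rad ≈ -0.001931 rad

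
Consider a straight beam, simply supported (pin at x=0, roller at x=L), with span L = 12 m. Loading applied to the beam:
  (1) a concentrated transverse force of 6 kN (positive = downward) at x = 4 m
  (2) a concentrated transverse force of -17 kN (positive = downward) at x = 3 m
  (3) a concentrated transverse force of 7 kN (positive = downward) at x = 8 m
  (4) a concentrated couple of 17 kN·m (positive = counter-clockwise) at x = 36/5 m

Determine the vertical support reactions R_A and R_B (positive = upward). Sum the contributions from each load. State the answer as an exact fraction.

Load 1 — point force P=6 kN at a=4 m (b=L-a=8):
  R_A = Pb/L = 6·8/12 = 4 kN
  R_B = Pa/L = 6·4/12 = 2 kN
Load 2 — point force P=-17 kN at a=3 m (b=L-a=9):
  R_A = Pb/L = (-17)·9/12 = -51/4 kN
  R_B = Pa/L = (-17)·3/12 = -17/4 kN
Load 3 — point force P=7 kN at a=8 m (b=L-a=4):
  R_A = Pb/L = 7·4/12 = 7/3 kN
  R_B = Pa/L = 7·8/12 = 14/3 kN
Load 4 — applied couple M₀=17 kN·m at a=36/5 m (b=L-a=24/5):
  R_A = M₀/L = 17/12 kN
  R_B = -M₀/L = -17/12 kN
Superposition: R_A = -5 kN, R_B = 1 kN

R_A = -5 kN, R_B = 1 kN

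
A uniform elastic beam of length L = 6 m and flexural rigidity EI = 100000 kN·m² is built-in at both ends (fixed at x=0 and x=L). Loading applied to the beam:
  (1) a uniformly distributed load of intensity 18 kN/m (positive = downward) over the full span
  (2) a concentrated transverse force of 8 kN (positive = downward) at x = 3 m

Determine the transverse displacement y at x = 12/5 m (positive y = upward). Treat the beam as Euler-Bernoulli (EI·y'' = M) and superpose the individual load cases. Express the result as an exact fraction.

Load 1 — uniform load w=18 kN/m over full span:
  y_1 = -wx²(L-x)²/(24EI) = -18·(12/5)²·(6-(12/5))²/(24·100000) = -2187/3906250 m
Load 2 — point force P=8 kN at a=3 m (b=L-a=3):
  y_2 = -Pb²x²(3aL-(3a+b)x)/(6L³EI)  [x≤a] = -8·3²·(12/5)²·(3·3·6-(3·3+3)·(12/5))/(6·6³·100000) = -63/781250 m
Superposition: y = Σ y_i = -1251/1953125 m ≈ -0.000641 m

y(12/5) = -1251/1953125 m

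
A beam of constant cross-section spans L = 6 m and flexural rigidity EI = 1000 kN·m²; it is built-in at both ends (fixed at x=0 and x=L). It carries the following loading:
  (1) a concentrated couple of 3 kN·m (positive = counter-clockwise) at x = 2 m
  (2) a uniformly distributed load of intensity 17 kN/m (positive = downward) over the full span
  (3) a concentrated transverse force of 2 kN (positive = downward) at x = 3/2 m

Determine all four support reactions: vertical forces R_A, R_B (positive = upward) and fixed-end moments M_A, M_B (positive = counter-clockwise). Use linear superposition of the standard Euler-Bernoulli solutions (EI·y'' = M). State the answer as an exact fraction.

R_A = 2561/48 kN, M_A = 843/16 kN·m, R_B = 2431/48 kN, M_B = -809/16 kN·m

Load 1 — applied couple M₀=3 kN·m at a=2 m (b=L-a=4):
  R_A = 6M₀ab/L³ = 6·3·2·4/6³ = 2/3 kN
  M_A = M₀b(2a-b)/L² = 3·4·(2·2-4)/6² = 0 kN·m
  R_B = -6M₀ab/L³ = -6·3·2·4/6³ = -2/3 kN
  M_B = M₀a(2b-a)/L² = 3·2·(2·4-2)/6² = 1 kN·m
Load 2 — uniform load w=17 kN/m over full span:
  R_A = wL/2 = 17·6/2 = 51 kN
  M_A = wL²/12 = 17·6²/12 = 51 kN·m
  R_B = wL/2 = 17·6/2 = 51 kN
  M_B = -wL²/12 = -17·6²/12 = -51 kN·m
Load 3 — point force P=2 kN at a=3/2 m (b=L-a=9/2):
  R_A = Pb²(3a+b)/L³ = 2·(9/2)²·(3·(3/2)+(9/2))/6³ = 27/16 kN
  M_A = Pab²/L² = 2·(3/2)·(9/2)²/6² = 27/16 kN·m
  R_B = Pa²(a+3b)/L³ = 2·(3/2)²·((3/2)+3·(9/2))/6³ = 5/16 kN
  M_B = -Pa²b/L² = -2·(3/2)²·(9/2)/6² = -9/16 kN·m
Superposition: R_A = 2561/48 kN, M_A = 843/16 kN·m, R_B = 2431/48 kN, M_B = -809/16 kN·m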